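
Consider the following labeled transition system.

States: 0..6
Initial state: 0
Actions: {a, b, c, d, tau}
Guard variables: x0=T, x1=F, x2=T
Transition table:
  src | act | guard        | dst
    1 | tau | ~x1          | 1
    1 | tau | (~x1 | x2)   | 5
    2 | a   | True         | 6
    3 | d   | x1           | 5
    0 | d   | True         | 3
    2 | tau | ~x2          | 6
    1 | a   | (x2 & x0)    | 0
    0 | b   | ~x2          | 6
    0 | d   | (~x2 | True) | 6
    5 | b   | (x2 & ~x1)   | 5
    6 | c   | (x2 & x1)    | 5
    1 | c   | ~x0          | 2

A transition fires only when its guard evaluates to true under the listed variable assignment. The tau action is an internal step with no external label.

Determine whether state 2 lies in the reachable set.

7 transition(s) survive guard evaluation.
L0 = {0}
L1 = {3,6}  total {0,3,6}
Reach set: {0,3,6}

Answer: UNREACHABLE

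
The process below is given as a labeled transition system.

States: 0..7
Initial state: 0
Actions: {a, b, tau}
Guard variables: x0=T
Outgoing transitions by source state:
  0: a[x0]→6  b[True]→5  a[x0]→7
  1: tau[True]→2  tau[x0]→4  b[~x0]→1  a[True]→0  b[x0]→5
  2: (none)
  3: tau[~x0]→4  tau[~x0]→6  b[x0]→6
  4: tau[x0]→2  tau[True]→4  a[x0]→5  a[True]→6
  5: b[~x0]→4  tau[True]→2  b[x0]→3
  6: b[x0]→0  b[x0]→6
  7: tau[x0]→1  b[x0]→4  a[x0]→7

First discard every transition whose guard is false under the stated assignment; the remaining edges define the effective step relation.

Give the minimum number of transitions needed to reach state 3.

Answer: 2

Analysis:
Layered search for 3:
  depth 0: {0}
  depth 1: {5,6,7}
  depth 2: {1,2,3,4}
3 enters at depth 2; path b·b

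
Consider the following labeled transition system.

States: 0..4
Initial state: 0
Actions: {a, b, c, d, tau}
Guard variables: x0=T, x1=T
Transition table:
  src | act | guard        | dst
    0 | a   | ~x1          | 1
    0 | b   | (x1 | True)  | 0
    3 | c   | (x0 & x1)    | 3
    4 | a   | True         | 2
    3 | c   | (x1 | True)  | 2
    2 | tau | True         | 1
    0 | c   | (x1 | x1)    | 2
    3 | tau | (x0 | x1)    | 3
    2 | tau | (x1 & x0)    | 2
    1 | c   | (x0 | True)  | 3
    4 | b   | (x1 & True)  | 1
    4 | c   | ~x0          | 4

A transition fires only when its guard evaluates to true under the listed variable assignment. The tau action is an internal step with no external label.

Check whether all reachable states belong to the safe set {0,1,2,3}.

Inv-set: {0,1,2,3}
Reach set: {0,1,2,3}
  0: ok
  1: ok
  2: ok
  3: ok

Answer: INVARIANT HOLDS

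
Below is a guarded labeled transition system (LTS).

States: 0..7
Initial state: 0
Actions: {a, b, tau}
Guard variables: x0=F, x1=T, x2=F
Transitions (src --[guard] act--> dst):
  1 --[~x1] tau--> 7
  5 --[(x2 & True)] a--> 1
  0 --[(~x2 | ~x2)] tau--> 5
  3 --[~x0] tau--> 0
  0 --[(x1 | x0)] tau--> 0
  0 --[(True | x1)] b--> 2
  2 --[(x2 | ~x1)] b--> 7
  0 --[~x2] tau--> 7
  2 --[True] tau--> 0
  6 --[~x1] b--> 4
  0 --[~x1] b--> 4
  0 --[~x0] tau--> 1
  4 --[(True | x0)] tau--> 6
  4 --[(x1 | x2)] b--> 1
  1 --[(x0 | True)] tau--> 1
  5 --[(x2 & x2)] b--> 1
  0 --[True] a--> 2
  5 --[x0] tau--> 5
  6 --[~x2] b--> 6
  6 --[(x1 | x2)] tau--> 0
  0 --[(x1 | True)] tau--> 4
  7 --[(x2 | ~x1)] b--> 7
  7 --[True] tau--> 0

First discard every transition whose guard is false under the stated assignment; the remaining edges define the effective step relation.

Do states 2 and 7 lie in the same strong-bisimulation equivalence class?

Bisimulation quotient by refinement:
  round 0: {{0,1,2,3,4,5,6,7}}
  round 1: {{0},{1,2,3,7},{4,6},{5}}
  round 2: {{0},{1},{2,3,7},{4},{5},{6}}
stable after 3 split(s): 6 block(s)
class of 2: {2,3,7}; class of 7: {2,3,7}

Answer: BISIMILAR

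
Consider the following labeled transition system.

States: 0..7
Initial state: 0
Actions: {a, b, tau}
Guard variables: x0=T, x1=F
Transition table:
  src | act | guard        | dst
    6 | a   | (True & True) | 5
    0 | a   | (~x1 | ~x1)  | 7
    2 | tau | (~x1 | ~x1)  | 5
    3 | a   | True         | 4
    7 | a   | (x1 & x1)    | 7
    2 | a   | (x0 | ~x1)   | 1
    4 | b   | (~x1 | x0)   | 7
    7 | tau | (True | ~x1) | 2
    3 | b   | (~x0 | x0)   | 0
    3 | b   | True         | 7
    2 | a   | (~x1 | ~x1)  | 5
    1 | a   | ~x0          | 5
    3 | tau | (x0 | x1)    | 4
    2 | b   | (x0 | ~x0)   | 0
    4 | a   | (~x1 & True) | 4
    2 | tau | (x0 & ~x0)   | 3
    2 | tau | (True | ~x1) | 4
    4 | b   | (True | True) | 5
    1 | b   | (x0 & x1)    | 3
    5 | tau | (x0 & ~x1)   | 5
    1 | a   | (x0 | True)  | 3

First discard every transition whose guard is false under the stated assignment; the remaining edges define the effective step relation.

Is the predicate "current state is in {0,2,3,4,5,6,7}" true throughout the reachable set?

Allowed set {0,2,3,4,5,6,7}
R = {0,1,2,3,4,5,7}
  0: ok
  1: VIOLATES
  2: ok
  3: ok
  4: ok
  5: ok
  7: ok
counterexample path to 1: a·tau·a

Answer: INVARIANT VIOLATED at state 1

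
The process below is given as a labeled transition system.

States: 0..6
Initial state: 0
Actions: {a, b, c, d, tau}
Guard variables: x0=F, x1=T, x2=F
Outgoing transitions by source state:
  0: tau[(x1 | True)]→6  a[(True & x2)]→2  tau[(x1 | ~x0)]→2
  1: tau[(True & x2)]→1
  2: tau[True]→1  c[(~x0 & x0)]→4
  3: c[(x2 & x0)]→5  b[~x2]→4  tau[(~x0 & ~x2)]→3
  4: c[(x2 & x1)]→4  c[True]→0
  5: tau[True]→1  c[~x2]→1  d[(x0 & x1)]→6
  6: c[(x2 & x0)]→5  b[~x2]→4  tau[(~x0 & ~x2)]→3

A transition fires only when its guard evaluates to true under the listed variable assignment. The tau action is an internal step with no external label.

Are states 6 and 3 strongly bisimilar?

Answer: BISIMILAR

Working:
Bisimulation quotient by refinement:
  P[0] = {{0,1,2,3,4,5,6}}
  P[1] = {{0,2},{1},{3,6},{4},{5}}
  P[2] = {{0},{1},{2},{3,6},{4},{5}}
stable after 3 split(s): 6 block(s)
class of 6: {3,6}; class of 3: {3,6}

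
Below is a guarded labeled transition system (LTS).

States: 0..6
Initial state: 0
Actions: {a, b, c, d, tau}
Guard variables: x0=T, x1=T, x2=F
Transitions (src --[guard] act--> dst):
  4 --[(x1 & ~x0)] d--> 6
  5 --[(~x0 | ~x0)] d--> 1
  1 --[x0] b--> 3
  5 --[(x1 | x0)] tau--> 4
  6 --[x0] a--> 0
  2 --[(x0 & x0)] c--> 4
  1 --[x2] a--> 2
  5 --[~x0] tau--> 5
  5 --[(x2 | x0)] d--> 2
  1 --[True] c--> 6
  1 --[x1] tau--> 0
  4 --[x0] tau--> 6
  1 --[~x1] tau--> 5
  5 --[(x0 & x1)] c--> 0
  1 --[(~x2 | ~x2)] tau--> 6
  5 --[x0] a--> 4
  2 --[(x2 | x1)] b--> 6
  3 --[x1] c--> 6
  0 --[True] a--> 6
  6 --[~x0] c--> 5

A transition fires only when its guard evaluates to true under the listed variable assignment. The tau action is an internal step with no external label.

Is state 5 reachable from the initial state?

Answer: UNREACHABLE

Working:
14 transition(s) survive guard evaluation.
Layer 0: {0}
Layer 1: {6}  cumulative {0,6}
Reachable = {0,6}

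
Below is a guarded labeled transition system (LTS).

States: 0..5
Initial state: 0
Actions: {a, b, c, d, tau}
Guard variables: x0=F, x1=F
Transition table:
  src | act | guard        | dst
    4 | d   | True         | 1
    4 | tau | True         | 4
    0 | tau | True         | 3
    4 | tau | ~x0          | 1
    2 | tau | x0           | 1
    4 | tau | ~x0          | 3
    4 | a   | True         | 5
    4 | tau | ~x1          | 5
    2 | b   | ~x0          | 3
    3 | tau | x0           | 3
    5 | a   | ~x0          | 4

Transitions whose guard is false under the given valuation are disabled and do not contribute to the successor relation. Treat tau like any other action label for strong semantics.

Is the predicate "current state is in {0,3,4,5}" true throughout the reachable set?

Allowed set {0,3,4,5}
Reachable = {0,3}
  0: safe
  3: safe

Answer: INVARIANT HOLDS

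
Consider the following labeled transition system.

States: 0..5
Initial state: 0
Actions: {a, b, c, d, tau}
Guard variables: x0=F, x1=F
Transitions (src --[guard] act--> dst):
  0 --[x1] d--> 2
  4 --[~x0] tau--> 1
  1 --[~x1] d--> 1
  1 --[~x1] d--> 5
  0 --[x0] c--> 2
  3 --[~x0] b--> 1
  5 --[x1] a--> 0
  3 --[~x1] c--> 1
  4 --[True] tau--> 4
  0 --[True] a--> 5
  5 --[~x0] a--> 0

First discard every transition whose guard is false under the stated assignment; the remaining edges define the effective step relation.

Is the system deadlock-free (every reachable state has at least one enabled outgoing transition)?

Reachable = {0,5}
  0: a→5  [1 out]
  5: a→0  [1 out]

Answer: DEADLOCK-FREE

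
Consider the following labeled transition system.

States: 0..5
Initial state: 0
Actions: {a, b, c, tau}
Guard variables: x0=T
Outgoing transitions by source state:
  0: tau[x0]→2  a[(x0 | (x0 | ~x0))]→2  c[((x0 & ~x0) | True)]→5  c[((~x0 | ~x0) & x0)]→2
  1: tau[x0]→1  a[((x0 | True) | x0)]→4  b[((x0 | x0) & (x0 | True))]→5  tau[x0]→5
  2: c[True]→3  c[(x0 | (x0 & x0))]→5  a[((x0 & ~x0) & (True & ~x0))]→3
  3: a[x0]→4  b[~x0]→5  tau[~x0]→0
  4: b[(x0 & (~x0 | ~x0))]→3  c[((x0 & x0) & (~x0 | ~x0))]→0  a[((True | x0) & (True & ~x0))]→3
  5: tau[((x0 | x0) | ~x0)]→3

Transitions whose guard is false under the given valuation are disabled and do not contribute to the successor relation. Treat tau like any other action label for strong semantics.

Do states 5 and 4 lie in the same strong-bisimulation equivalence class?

Answer: NOT BISIMILAR

Working:
Compute ~ classes (split until stable):
  π0 = {{0,1,2,3,4,5}}
  π1 = {{0},{1},{2},{3},{4},{5}}
stable after 2 split(s): 6 block(s)
class of 5: {5}; class of 4: {4}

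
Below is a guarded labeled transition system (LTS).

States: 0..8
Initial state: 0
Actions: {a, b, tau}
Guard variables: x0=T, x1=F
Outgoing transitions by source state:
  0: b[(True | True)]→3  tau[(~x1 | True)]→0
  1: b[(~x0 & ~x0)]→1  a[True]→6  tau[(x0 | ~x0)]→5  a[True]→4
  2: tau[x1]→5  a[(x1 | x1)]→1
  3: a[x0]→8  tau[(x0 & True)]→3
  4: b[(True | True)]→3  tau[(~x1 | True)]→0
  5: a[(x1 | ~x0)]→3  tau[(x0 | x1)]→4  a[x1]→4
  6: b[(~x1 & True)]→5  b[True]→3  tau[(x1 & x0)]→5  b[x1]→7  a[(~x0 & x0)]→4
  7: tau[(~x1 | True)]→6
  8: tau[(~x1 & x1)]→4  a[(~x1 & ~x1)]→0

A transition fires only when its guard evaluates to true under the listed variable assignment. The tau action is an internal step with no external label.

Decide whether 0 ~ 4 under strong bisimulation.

Compute ~ classes (split until stable):
  π0 = {{0,1,2,3,4,5,6,7,8}}
  π1 = {{0,4},{1,3},{2},{5,7},{6},{8}}
  π2 = {{0,4},{1},{2},{3},{5},{6},{7},{8}}
8 equivalence class(es) (converged in 3)
0∈{0,4}, 4∈{0,4}

Answer: BISIMILAR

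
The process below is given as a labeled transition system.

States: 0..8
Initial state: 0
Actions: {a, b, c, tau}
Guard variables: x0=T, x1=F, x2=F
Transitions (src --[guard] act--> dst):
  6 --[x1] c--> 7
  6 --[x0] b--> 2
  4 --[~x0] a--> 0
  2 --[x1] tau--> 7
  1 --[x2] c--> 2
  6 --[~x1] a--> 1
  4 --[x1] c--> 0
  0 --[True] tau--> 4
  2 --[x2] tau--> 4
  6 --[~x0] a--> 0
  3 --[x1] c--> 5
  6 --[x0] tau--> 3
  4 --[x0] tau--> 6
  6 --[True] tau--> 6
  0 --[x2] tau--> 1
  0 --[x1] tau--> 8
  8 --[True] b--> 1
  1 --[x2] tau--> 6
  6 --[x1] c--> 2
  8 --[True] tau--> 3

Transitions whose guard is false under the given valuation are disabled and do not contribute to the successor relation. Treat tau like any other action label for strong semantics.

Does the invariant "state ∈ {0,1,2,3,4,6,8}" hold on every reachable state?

Allowed set {0,1,2,3,4,6,8}
Reachable = {0,1,2,3,4,6}
  0: ok
  1: ok
  2: ok
  3: ok
  4: ok
  6: ok

Answer: INVARIANT HOLDS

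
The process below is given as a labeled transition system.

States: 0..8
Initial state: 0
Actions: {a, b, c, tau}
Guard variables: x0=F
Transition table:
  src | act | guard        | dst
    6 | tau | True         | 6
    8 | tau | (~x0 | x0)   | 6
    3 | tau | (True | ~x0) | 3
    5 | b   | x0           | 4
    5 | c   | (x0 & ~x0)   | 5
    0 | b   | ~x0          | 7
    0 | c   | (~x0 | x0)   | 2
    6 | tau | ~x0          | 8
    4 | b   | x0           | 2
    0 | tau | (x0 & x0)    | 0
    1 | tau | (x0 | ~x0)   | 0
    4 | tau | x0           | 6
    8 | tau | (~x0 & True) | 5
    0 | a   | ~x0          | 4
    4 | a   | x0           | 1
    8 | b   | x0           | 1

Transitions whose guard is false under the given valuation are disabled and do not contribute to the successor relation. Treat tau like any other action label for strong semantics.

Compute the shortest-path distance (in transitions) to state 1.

Answer: UNREACHABLE

Analysis:
Breadth-first toward 1:
  L0 = {0}
  L1 = {2,4,7}
1 never appears.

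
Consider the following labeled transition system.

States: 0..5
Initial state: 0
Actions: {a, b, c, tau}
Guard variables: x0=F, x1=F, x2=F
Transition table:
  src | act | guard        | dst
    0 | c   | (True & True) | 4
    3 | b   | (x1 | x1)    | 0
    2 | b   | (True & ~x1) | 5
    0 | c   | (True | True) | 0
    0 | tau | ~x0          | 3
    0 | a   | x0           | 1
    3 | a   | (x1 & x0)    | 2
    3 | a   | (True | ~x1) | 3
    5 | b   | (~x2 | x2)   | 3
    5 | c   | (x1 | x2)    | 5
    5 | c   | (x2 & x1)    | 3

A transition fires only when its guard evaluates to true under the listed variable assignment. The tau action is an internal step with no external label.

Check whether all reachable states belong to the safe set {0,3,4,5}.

Answer: INVARIANT HOLDS

Trace:
Inv-set: {0,3,4,5}
Reachable = {0,3,4}
  0: ✓
  3: ✓
  4: ✓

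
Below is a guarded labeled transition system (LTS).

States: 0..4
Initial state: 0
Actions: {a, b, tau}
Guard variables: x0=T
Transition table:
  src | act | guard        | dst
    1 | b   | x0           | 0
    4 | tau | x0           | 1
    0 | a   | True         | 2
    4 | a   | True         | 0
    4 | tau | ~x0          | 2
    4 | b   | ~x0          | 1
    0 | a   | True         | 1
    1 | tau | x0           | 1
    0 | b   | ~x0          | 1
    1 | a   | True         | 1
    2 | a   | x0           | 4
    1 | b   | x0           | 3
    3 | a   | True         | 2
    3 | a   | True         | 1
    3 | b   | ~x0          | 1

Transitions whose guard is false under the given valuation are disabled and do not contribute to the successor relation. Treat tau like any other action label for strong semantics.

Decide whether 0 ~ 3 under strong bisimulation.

Compute ~ classes (split until stable):
  round 0: {{0,1,2,3,4}}
  round 1: {{0,2,3},{1},{4}}
  round 2: {{0,3},{1},{2},{4}}
stable after 3 split(s): 4 block(s)
class of 0: {0,3}; class of 3: {0,3}

Answer: BISIMILAR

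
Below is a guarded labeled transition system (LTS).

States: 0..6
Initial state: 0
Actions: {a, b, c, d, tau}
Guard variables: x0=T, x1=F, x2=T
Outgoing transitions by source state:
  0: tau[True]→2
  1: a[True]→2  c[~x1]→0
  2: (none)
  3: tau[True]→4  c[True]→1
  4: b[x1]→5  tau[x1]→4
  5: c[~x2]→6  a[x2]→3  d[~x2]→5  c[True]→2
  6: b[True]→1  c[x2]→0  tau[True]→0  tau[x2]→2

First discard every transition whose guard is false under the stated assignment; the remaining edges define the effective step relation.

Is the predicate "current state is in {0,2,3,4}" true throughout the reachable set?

Allowed set {0,2,3,4}
R = {0,2}
  0: ✓
  2: ✓

Answer: INVARIANT HOLDS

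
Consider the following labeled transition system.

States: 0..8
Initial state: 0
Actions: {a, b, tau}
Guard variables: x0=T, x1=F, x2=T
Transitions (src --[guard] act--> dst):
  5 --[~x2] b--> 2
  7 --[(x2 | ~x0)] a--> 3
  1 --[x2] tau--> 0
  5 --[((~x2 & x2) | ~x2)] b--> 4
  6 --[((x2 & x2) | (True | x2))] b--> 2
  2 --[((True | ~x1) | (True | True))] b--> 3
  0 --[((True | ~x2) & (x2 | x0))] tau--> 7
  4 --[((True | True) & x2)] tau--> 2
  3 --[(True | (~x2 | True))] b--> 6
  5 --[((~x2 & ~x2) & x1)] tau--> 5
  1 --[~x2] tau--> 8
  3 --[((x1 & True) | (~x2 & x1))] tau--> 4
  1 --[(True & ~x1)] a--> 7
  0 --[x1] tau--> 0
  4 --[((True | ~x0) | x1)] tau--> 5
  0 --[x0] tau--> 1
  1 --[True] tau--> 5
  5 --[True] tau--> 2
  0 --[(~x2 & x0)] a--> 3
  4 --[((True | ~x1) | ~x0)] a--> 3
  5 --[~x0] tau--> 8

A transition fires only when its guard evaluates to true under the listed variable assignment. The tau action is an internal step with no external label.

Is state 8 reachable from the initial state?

Answer: UNREACHABLE

Trace:
After dropping false guards: 13 live edges.
depth 0: {0}
depth 1: {1,7}  cumulative {0,1,7}
depth 2: {3,5}  cumulative {0,1,3,5,7}
depth 3: {2,6}  cumulative {0,1,2,3,5,6,7}
Reach set: {0,1,2,3,5,6,7}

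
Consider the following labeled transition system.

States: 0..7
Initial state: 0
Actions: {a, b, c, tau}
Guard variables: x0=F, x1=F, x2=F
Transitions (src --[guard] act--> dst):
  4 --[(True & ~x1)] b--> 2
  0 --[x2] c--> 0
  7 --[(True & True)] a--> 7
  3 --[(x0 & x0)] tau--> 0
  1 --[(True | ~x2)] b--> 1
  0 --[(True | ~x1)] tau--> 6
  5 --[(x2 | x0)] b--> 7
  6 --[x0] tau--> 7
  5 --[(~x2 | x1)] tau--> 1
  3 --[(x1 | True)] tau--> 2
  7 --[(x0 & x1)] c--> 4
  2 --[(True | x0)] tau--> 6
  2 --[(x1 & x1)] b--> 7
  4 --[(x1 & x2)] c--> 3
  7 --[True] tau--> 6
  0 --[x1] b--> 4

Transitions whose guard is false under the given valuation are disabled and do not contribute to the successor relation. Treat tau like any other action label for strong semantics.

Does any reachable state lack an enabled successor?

Answer: DEADLOCK at state 6

Analysis:
R = {0,6}
  0: tau→6  [1 out]
  6: ∅  [no exit]
trace reaching 6: tau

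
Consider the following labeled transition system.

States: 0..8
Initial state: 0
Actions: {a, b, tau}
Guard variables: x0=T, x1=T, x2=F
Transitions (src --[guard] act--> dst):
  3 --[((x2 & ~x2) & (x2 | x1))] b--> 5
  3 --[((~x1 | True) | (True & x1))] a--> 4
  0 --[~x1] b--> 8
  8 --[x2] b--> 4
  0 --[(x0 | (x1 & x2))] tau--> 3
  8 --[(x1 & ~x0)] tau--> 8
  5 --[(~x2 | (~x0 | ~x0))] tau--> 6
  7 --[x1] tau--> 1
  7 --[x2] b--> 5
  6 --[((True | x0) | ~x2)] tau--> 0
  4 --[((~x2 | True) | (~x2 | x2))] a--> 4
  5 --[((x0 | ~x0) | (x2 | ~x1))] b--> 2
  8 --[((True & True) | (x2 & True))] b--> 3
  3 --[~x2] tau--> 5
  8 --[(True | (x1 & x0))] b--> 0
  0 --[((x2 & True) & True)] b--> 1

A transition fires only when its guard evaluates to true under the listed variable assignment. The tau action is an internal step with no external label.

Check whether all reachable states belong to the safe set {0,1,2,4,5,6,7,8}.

Answer: INVARIANT VIOLATED at state 3

Trace:
Allowed set {0,1,2,4,5,6,7,8}
Reachable = {0,2,3,4,5,6}
  0: safe
  2: safe
  3: ✗ unsafe
  4: safe
  5: safe
  6: safe
counterexample path to 3: tau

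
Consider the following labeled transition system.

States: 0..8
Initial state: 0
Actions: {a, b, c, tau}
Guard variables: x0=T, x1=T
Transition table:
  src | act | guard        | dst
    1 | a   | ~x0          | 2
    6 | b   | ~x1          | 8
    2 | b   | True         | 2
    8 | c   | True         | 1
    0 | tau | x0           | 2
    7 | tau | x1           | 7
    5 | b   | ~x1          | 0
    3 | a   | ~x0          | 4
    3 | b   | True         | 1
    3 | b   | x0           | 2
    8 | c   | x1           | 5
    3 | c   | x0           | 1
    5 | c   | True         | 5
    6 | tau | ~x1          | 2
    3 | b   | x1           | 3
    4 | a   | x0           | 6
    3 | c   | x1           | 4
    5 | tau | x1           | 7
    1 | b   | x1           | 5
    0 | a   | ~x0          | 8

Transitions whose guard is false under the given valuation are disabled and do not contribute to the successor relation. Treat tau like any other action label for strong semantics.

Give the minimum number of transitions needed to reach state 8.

Layered search for 8:
  Layer 0: {0}
  Layer 1: {2}
8 never appears.

Answer: UNREACHABLE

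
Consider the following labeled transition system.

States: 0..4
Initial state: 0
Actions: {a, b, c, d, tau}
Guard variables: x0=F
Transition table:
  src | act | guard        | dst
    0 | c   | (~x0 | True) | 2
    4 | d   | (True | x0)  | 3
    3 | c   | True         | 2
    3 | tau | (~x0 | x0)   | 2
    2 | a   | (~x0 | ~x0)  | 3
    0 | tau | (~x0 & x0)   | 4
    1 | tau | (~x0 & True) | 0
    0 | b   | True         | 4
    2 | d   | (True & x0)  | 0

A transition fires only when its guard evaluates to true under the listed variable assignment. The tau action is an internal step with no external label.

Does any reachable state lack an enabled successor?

Reachable = {0,2,3,4}
  0: b→4  c→2  [2 exit(s)]
  2: a→3  [1 exit(s)]
  3: c→2  tau→2  [2 exit(s)]
  4: d→3  [1 exit(s)]

Answer: DEADLOCK-FREE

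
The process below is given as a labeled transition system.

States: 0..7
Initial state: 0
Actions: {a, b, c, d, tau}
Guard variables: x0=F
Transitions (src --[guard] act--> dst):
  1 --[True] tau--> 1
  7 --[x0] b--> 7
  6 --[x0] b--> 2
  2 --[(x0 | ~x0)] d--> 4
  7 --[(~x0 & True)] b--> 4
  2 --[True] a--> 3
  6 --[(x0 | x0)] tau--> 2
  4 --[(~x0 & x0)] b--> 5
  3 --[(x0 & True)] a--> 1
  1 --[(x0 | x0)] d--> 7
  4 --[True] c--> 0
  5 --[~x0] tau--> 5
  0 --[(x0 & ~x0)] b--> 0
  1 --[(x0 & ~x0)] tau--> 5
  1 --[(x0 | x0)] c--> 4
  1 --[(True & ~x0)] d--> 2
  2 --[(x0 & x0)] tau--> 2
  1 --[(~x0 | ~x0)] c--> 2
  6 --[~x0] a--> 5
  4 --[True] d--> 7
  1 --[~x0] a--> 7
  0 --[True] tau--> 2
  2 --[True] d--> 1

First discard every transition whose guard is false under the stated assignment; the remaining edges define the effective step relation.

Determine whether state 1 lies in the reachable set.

After dropping false guards: 13 live edges.
depth 0: {0}
depth 1: {2}  total {0,2}
depth 2: {1,3,4}  total {0,1,2,3,4}
depth 3: {7}  total {0,1,2,3,4,7}
Reach set: {0,1,2,3,4,7}
trace reaching 1: tau·d

Answer: REACHABLE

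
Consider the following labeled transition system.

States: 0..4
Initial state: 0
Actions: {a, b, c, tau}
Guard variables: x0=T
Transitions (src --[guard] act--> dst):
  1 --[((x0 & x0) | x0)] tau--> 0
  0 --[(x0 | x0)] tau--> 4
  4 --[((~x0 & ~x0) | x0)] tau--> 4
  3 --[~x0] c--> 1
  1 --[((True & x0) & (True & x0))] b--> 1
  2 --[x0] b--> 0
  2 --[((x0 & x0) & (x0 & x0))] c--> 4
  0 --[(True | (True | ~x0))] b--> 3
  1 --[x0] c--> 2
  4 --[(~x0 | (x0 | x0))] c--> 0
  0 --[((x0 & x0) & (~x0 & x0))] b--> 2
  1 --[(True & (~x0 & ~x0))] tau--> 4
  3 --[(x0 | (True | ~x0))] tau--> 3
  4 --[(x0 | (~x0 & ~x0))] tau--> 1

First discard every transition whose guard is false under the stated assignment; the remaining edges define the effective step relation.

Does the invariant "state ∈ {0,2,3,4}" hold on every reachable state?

Allowed set {0,2,3,4}
R = {0,1,2,3,4}
  0: ok
  1: ✗ unsafe
  2: ok
  3: ok
  4: ok
counterexample path to 1: tau·tau

Answer: INVARIANT VIOLATED at state 1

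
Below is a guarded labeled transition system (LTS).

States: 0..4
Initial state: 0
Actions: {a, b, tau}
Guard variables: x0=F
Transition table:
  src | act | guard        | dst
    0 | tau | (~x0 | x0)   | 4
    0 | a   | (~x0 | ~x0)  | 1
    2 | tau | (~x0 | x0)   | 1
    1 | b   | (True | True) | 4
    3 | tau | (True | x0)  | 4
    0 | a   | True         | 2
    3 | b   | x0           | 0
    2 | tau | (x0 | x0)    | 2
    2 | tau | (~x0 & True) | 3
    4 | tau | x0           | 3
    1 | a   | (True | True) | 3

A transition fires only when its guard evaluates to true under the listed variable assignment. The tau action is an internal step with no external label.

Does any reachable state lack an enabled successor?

Answer: DEADLOCK at state 4

Trace:
Reachable = {0,1,2,3,4}
  0: a→1  a→2  tau→4  [3 exit(s)]
  1: a→3  b→4  [2 exit(s)]
  2: tau→1  tau→3  [2 exit(s)]
  3: tau→4  [1 exit(s)]
  4: ∅  [STUCK]
Path to 4: tau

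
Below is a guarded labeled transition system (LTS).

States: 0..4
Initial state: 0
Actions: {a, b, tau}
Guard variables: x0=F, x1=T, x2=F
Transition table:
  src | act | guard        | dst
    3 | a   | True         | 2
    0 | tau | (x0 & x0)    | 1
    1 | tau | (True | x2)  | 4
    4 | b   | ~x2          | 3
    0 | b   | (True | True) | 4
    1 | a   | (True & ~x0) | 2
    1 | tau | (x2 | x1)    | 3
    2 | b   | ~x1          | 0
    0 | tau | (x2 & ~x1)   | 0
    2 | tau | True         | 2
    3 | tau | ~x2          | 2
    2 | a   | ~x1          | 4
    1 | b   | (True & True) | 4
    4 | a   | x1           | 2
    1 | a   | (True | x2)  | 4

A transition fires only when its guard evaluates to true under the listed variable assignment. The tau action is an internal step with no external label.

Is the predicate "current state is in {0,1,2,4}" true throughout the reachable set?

Answer: INVARIANT VIOLATED at state 3

Working:
Safe = {0,1,2,4}
Reachable = {0,2,3,4}
  0: safe
  2: safe
  3: ✗ unsafe
  4: safe
reach 3 via b·b — violates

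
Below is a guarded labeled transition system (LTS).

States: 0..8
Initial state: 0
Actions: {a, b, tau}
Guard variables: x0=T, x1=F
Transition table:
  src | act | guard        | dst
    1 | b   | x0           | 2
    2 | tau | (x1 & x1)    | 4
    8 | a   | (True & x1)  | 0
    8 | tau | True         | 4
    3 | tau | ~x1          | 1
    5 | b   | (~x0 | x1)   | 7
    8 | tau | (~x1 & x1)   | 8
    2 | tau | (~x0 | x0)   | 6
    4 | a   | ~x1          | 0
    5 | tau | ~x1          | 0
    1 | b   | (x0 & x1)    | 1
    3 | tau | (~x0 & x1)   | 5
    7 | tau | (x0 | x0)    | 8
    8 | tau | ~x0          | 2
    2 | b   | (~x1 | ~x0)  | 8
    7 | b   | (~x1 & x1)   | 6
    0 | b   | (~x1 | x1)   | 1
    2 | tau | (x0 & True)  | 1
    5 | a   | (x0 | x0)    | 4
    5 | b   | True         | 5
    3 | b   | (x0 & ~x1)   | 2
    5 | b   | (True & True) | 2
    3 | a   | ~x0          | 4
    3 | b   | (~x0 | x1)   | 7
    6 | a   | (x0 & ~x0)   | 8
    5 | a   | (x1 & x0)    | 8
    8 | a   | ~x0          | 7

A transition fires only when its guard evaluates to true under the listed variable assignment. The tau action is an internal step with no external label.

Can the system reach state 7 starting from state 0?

After dropping false guards: 14 live edges.
depth 0: {0}
depth 1: {1}  cumulative {0,1}
depth 2: {2}  cumulative {0,1,2}
depth 3: {6,8}  cumulative {0,1,2,6,8}
depth 4: {4}  cumulative {0,1,2,4,6,8}
Reachable = {0,1,2,4,6,8}

Answer: UNREACHABLE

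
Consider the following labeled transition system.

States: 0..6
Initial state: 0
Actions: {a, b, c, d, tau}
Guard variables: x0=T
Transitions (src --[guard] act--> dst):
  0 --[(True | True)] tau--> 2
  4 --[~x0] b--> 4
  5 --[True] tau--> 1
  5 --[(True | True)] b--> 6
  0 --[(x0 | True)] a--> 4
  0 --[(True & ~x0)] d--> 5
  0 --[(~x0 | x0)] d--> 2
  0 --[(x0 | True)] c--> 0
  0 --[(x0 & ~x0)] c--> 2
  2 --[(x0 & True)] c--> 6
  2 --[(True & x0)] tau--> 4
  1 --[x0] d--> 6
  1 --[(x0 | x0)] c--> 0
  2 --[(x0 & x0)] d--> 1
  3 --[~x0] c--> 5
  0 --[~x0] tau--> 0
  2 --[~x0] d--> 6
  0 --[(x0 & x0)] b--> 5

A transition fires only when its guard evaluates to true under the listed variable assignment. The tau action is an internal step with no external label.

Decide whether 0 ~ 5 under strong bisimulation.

Refine partition for ~:
  π0 = {{0,1,2,3,4,5,6}}
  π1 = {{0},{1},{2},{3,4,6},{5}}
5 equivalence class(es) (converged in 2)
class of 0: {0}; class of 5: {5}

Answer: NOT BISIMILAR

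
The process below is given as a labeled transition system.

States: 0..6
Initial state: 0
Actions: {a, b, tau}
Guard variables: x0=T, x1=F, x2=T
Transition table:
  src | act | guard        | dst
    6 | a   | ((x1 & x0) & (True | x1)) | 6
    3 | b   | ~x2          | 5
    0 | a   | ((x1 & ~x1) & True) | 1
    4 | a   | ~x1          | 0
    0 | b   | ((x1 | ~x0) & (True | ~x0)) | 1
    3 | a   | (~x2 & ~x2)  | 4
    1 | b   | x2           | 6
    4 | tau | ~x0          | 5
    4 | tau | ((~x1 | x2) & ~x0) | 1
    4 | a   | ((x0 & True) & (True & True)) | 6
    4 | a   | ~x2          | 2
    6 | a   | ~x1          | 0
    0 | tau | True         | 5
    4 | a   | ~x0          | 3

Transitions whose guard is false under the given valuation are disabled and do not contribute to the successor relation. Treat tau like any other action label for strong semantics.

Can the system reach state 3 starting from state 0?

After dropping false guards: 5 live edges.
depth 0: {0}
depth 1: {5}  total {0,5}
Reach set: {0,5}

Answer: UNREACHABLE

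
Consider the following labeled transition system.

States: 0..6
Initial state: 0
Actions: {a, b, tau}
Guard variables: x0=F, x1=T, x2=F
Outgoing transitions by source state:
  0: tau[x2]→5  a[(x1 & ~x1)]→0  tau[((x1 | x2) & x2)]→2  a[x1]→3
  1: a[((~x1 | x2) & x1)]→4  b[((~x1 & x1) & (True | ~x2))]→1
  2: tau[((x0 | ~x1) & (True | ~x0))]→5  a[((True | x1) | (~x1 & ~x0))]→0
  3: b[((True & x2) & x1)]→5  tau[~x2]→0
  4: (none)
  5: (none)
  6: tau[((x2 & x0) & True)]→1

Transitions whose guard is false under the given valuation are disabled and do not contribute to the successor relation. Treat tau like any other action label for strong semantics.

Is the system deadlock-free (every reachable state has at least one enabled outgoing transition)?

Answer: DEADLOCK-FREE

Analysis:
Reach set: {0,3}
  0: a→3  [deg 1]
  3: tau→0  [deg 1]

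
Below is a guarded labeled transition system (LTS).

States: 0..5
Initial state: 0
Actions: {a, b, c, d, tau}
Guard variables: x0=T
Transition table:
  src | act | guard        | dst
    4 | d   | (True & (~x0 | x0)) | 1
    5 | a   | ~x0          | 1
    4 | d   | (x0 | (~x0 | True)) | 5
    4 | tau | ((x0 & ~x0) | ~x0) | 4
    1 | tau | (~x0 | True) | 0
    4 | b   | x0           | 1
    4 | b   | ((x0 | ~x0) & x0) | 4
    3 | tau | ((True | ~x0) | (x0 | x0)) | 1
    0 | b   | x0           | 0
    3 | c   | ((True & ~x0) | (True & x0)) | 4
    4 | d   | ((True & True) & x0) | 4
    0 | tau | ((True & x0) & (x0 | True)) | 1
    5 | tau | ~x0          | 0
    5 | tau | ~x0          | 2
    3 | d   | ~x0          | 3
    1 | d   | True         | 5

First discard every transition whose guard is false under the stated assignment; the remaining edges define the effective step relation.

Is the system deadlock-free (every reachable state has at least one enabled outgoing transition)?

Answer: DEADLOCK at state 5

Working:
Reachable = {0,1,5}
  0: b→0  tau→1  [2 out]
  1: d→5  tau→0  [2 out]
  5: ∅  [deadlock]
Path to 5: tau·d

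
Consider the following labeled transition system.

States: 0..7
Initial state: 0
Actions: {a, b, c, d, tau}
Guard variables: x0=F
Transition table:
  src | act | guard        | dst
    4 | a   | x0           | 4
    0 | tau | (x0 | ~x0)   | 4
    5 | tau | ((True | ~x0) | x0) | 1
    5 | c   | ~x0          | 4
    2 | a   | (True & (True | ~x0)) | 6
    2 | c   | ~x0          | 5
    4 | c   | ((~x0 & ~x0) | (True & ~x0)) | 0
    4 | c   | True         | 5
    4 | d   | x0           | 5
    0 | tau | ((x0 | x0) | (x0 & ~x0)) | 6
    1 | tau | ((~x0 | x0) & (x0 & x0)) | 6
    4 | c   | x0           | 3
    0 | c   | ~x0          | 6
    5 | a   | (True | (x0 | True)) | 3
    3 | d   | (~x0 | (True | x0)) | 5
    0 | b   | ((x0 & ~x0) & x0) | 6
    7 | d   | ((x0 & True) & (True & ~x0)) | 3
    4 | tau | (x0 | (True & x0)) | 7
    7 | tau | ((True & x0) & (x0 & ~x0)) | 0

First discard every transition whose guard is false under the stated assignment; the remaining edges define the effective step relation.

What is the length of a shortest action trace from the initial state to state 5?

Breadth-first toward 5:
  L0 = {0}
  L1 = {4,6}
  L2 = {5}
depth(5)=2, e.g. tau·c

Answer: 2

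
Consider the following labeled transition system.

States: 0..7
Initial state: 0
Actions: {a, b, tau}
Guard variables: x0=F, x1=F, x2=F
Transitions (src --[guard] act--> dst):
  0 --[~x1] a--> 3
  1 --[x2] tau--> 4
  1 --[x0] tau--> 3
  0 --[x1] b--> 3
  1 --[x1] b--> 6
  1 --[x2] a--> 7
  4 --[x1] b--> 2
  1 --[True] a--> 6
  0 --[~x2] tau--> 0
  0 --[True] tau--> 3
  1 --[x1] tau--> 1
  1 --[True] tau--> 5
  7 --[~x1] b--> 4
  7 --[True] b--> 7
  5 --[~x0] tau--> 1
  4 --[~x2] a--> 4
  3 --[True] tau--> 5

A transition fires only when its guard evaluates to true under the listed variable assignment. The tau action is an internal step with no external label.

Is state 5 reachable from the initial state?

Answer: REACHABLE

Analysis:
Guard filter leaves 10 enabled edge(s).
depth 0: {0}
depth 1: {3}  total {0,3}
depth 2: {5}  total {0,3,5}
depth 3: {1}  total {0,1,3,5}
depth 4: {6}  total {0,1,3,5,6}
Reachable = {0,1,3,5,6}
Path to 5: a·tau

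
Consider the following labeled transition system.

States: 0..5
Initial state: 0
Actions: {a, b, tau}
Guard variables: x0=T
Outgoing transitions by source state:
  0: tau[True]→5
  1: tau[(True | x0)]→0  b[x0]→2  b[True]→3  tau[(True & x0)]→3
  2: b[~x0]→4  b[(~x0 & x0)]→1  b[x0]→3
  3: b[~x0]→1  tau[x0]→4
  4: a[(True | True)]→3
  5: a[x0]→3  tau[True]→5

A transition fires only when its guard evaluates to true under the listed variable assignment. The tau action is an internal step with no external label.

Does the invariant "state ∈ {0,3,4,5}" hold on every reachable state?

Inv-set: {0,3,4,5}
R = {0,3,4,5}
  0: ✓
  3: ✓
  4: ✓
  5: ✓

Answer: INVARIANT HOLDS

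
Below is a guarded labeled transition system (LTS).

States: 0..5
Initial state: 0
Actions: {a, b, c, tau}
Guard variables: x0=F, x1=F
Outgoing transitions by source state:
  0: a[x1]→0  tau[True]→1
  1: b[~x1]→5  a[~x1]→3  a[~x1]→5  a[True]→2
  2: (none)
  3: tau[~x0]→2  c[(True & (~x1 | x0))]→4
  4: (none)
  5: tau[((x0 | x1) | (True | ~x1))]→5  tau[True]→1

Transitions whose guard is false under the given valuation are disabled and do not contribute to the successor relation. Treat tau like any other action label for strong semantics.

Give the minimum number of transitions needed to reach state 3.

Answer: 2

Working:
Layered search for 3:
  Layer 0: {0}
  Layer 1: {1}
  Layer 2: {2,3,5}
3 enters at depth 2; path tau·a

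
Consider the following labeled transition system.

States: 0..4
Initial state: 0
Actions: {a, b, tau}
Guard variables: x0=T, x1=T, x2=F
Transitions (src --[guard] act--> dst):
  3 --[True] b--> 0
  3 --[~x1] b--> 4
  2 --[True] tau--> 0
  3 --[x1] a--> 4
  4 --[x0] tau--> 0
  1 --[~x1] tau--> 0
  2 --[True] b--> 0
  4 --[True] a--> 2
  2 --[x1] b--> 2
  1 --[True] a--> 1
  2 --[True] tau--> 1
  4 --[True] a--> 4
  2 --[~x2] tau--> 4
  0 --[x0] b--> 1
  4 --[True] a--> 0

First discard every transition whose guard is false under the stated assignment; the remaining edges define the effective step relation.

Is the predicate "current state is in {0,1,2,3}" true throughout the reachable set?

Answer: INVARIANT HOLDS

Analysis:
Inv-set: {0,1,2,3}
Reach set: {0,1}
  0: ok
  1: ok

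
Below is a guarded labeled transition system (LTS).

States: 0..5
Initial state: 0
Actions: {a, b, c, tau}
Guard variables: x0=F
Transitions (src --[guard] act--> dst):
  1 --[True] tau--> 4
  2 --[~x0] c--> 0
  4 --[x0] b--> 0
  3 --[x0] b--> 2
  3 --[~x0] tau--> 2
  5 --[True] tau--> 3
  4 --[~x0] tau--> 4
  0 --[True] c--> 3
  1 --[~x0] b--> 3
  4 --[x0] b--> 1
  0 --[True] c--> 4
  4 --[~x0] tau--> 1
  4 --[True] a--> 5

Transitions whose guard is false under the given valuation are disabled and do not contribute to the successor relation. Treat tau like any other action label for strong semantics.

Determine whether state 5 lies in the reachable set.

10 transition(s) survive guard evaluation.
depth 0: {0}
depth 1: {3,4}  total {0,3,4}
depth 2: {1,2,5}  total {0,1,2,3,4,5}
R = {0,1,2,3,4,5}
trace reaching 5: c·a

Answer: REACHABLE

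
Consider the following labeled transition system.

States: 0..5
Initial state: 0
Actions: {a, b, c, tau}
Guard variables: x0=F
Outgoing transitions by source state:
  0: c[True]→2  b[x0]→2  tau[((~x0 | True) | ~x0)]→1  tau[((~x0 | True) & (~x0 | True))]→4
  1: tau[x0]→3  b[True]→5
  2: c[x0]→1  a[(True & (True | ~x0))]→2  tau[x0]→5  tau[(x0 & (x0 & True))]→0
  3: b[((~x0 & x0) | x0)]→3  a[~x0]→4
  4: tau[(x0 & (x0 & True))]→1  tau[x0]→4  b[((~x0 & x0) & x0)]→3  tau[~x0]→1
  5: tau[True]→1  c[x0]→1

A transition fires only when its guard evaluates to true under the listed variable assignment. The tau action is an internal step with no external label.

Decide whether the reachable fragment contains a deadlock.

Answer: DEADLOCK-FREE

Trace:
Reach set: {0,1,2,4,5}
  0: c→2  tau→1  tau→4  [3 exit(s)]
  1: b→5  [1 exit(s)]
  2: a→2  [1 exit(s)]
  4: tau→1  [1 exit(s)]
  5: tau→1  [1 exit(s)]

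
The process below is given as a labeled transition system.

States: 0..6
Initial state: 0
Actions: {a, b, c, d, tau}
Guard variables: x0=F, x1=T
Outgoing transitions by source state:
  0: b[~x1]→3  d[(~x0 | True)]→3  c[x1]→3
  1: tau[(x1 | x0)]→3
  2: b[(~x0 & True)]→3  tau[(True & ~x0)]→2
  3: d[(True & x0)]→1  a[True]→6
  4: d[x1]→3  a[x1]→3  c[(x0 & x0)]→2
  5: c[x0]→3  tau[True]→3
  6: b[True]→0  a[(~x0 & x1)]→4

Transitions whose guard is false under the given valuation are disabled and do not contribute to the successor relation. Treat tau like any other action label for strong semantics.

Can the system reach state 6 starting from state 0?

11 transition(s) survive guard evaluation.
depth 0: {0}
depth 1: {3}  total {0,3}
depth 2: {6}  total {0,3,6}
depth 3: {4}  total {0,3,4,6}
Reachable = {0,3,4,6}
trace reaching 6: d·a

Answer: REACHABLE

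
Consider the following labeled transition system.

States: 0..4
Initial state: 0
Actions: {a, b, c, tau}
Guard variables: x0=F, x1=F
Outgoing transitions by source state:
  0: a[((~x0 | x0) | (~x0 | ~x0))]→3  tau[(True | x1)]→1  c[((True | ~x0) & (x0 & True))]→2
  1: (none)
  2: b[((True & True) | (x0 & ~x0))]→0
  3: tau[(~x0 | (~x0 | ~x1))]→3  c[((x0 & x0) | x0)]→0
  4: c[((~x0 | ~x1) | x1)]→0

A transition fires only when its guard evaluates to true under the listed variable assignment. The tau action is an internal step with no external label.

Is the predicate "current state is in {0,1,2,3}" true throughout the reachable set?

Inv-set: {0,1,2,3}
Reach set: {0,1,3}
  0: safe
  1: safe
  3: safe

Answer: INVARIANT HOLDS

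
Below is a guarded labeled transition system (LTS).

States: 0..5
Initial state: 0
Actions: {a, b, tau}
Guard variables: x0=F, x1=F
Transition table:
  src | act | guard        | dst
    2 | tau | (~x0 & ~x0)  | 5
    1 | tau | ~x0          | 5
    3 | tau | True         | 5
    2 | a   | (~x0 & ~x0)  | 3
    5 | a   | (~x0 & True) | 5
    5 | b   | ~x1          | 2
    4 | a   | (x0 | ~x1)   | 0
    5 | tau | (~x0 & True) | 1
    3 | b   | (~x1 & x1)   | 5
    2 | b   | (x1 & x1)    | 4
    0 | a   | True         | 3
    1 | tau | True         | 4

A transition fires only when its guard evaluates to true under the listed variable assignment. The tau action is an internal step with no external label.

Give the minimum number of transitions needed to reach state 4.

Answer: 4

Analysis:
BFS to 4:
  Layer 0: {0}
  Layer 1: {3}
  Layer 2: {5}
  Layer 3: {1,2}
  Layer 4: {4}
4 enters at depth 4; path a·tau·tau·tau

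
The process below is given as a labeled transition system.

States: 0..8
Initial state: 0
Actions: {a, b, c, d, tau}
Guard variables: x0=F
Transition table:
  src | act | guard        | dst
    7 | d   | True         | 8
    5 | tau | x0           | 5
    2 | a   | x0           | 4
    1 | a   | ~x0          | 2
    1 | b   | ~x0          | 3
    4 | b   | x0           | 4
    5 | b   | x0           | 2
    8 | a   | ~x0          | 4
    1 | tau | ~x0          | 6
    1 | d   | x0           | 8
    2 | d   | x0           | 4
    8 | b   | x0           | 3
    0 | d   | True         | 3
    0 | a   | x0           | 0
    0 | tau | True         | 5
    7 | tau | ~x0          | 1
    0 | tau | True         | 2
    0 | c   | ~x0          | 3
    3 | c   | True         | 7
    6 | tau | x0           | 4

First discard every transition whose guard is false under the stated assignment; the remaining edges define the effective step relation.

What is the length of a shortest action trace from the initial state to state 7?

Layered search for 7:
  Layer 0: {0}
  Layer 1: {2,3,5}
  Layer 2: {7}
depth(7)=2, e.g. c·c

Answer: 2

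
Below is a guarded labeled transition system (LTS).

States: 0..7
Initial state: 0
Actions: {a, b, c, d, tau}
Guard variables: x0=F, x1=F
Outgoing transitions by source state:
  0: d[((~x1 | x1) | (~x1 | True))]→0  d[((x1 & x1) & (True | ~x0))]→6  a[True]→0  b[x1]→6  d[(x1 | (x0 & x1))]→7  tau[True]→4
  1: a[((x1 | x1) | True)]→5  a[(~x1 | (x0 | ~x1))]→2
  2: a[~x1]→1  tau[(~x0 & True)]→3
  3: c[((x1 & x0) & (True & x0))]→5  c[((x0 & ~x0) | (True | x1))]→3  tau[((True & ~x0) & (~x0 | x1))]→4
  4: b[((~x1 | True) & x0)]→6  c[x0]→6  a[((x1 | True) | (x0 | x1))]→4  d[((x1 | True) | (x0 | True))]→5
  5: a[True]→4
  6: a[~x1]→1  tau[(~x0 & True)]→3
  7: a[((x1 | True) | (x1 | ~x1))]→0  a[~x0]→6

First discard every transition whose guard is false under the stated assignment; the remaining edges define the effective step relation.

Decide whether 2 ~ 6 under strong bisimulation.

Answer: BISIMILAR

Analysis:
Bisimulation quotient by refinement:
  P[0] = {{0,1,2,3,4,5,6,7}}
  P[1] = {{0},{1,5,7},{2,6},{3},{4}}
  P[2] = {{0},{1},{2,6},{3},{4},{5},{7}}
7 equivalence class(es) (converged in 3)
class of 2: {2,6}; class of 6: {2,6}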